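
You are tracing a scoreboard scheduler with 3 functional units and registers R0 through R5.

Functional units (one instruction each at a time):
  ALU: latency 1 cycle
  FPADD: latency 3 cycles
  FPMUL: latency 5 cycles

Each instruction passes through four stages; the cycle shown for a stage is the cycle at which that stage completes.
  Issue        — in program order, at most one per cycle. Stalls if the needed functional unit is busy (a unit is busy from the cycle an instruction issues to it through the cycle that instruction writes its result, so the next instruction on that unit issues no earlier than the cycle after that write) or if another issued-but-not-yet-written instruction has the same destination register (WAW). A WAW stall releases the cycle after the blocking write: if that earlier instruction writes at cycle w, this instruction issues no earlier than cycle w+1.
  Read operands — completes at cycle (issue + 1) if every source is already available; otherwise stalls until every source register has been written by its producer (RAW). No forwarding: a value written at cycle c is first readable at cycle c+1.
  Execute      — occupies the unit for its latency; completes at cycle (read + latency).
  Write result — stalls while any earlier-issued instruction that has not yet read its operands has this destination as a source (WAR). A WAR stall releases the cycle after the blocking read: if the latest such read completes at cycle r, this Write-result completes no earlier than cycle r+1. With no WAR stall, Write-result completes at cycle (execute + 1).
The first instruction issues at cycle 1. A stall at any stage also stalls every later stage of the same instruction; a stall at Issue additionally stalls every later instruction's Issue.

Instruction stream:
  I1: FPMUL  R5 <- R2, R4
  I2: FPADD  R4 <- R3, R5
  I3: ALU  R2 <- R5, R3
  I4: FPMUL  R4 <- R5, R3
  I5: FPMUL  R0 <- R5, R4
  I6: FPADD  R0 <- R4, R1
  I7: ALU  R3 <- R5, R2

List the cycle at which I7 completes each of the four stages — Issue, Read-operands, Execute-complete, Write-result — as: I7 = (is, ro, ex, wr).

I7 = (31, 32, 33, 34)

cycle 1: I1 dispatched to FPMUL
cycle 2: I1 operands ready; I2 dispatched to FPADD
cycle 3: I3 dispatched to ALU
cycle 7: I1 complete
cycle 8: R5←I1
cycle 9: I2 operands ready; I3 operands ready
cycle 10: I3 complete
cycle 11: R2←I3
cycle 12: I2 complete
cycle 13: R4←I2
cycle 14: I4 dispatched to FPMUL
cycle 15: I4 operands ready
cycle 20: I4 complete
cycle 21: R4←I4
cycle 22: I5 dispatched to FPMUL
cycle 23: I5 operands ready
cycle 28: I5 complete
cycle 29: R0←I5
cycle 30: I6 dispatched to FPADD
cycle 31: I6 operands ready; I7 dispatched to ALU
cycle 32: I7 operands ready
cycle 33: I7 complete
cycle 34: I6 complete; R3←I7
cycle 35: R0←I6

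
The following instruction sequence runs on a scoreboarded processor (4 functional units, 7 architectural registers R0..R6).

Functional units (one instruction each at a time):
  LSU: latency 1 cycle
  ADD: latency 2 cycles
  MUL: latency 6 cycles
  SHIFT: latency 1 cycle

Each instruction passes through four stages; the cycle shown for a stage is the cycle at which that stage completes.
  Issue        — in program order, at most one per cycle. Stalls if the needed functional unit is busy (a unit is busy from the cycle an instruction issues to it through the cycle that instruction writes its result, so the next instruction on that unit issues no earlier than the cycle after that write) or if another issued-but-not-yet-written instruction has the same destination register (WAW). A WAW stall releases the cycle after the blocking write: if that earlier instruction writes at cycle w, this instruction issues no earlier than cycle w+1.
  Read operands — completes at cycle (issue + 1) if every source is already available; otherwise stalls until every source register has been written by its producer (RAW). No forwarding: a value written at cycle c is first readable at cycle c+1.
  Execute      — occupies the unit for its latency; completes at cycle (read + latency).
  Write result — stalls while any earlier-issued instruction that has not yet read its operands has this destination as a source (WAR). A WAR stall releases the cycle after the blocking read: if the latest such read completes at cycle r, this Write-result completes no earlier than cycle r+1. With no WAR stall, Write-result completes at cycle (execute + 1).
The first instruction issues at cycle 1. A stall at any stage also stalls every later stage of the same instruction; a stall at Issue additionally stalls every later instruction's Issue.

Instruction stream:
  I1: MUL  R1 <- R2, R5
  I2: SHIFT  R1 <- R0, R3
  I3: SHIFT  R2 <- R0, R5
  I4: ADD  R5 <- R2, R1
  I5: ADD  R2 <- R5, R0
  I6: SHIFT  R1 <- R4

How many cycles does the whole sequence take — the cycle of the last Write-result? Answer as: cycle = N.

cycle = 26

I1 -> (1, 2, 8, 9)
I2 -> (10, 11, 12, 13)  // WAW R1: wait I1 write@9
I3 -> (14, 15, 16, 17)  // struct: SHIFT busy until I2 writes@13
I4 -> (15, 18, 20, 21)  // RAW R2: wait I3 write@17
I5 -> (22, 23, 25, 26)  // struct: ADD busy until I4 writes@21
I6 -> (23, 24, 25, 26)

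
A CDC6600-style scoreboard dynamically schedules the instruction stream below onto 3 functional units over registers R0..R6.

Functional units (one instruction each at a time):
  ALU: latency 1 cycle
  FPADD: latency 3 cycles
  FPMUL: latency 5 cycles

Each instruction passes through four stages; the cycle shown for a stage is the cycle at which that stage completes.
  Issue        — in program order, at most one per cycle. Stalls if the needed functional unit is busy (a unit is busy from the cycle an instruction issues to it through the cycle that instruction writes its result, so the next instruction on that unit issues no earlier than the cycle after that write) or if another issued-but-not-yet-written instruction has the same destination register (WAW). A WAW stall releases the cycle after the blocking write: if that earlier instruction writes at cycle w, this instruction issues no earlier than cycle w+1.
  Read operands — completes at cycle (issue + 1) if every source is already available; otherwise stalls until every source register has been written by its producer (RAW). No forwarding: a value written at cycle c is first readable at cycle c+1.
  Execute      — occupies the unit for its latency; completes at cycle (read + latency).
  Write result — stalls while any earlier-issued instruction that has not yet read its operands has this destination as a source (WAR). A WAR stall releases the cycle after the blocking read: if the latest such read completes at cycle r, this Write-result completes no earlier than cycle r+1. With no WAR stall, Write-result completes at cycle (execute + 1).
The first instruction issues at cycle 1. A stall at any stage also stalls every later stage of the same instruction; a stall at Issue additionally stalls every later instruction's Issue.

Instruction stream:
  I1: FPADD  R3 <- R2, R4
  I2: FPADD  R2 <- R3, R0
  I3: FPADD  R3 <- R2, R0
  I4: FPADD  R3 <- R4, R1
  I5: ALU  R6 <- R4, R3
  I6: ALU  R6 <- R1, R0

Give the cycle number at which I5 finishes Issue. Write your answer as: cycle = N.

t=1  I1→FPADD
t=2  I1 RO
t=5  I1 EX
t=6  I1 WR R3
t=7  I2→FPADD
t=8  I2 RO
t=11  I2 EX
t=12  I2 WR R2
t=13  I3→FPADD
t=14  I3 RO
t=17  I3 EX
t=18  I3 WR R3
t=19  I4→FPADD
t=20  I4 RO · I5→ALU
t=23  I4 EX
t=24  I4 WR R3
t=25  I5 RO
t=26  I5 EX
t=27  I5 WR R6
t=28  I6→ALU
t=29  I6 RO
t=30  I6 EX
t=31  I6 WR R6

cycle = 20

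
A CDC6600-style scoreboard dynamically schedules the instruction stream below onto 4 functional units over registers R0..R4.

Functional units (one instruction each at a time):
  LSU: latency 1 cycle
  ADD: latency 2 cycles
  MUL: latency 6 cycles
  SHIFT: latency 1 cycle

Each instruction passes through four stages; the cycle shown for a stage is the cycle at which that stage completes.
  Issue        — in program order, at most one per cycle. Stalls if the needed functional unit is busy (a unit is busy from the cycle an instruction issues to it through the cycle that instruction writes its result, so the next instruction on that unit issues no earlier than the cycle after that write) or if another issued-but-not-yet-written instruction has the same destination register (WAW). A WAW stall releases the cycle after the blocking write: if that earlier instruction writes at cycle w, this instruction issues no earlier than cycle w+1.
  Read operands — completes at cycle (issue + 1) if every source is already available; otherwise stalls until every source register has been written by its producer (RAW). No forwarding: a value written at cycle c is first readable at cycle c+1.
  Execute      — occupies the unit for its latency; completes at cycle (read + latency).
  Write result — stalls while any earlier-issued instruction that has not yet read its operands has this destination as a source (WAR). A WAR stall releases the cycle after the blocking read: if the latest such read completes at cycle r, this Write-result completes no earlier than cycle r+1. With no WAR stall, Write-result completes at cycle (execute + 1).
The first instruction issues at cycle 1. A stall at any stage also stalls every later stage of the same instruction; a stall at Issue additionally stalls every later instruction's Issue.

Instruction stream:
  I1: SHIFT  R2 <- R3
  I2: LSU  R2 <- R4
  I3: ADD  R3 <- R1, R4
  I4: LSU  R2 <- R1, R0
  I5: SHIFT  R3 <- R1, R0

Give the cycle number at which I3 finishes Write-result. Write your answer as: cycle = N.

[1] I1→SHIFT
[2] I1 RO
[3] I1 EX
[4] I1 WR R2
[5] I2→LSU
[6] I2 RO; I3→ADD
[7] I2 EX; I3 RO
[8] I2 WR R2
[9] I3 EX; I4→LSU
[10] I3 WR R3; I4 RO
[11] I4 EX; I5→SHIFT
[12] I4 WR R2; I5 RO
[13] I5 EX
[14] I5 WR R3

cycle = 10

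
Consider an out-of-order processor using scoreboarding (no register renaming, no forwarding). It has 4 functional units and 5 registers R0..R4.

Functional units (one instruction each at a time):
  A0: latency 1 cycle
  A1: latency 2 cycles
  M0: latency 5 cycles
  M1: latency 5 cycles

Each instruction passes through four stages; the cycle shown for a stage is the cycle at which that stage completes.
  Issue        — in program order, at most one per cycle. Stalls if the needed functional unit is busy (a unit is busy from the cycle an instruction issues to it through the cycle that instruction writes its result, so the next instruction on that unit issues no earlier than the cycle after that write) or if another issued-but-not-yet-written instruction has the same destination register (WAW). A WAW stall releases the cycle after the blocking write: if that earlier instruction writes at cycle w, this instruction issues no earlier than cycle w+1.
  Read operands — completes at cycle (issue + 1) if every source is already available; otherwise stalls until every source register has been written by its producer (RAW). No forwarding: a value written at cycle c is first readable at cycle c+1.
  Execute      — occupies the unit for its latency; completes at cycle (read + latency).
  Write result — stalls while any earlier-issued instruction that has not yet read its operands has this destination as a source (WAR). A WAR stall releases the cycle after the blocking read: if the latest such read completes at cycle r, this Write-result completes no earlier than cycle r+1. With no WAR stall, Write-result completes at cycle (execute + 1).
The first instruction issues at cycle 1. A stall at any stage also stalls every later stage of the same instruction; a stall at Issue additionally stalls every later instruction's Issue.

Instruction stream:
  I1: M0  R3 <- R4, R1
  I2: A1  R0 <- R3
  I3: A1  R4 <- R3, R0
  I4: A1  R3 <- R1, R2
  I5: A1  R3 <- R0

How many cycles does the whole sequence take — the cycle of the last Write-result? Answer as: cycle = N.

cycle = 27

I1 -> (1, 2, 7, 8)
I2 -> (2, 9, 11, 12)  // RAW R3: wait I1 write@8
I3 -> (13, 14, 16, 17)  // struct: A1 busy until I2 writes@12
I4 -> (18, 19, 21, 22)  // struct: A1 busy until I3 writes@17
I5 -> (23, 24, 26, 27)  // struct: A1 busy until I4 writes@22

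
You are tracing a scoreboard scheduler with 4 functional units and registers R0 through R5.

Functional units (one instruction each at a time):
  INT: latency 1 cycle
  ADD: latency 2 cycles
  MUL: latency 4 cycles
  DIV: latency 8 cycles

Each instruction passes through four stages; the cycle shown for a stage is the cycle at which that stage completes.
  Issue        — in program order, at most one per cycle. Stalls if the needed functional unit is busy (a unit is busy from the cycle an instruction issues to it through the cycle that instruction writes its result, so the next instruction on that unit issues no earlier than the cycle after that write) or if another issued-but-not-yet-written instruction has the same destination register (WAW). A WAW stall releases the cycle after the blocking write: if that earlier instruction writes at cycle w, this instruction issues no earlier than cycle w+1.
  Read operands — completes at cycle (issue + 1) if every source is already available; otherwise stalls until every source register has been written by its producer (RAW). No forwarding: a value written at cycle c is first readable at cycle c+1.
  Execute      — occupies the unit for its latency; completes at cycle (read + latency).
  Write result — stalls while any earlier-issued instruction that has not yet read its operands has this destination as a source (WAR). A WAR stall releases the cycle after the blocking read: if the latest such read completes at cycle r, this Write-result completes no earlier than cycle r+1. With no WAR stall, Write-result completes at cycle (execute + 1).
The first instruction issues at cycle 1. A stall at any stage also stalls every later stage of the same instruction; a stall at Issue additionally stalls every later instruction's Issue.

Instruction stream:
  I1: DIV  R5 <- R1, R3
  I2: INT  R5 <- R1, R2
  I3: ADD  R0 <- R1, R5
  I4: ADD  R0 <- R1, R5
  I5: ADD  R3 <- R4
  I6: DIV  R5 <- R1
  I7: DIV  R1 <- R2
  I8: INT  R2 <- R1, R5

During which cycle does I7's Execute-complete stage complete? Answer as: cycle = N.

cycle = 46

I1  is:1  ro:2  ex:10  wr:11
I2  is:12  ro:13  ex:14  wr:15  — WAW R5: wait I1 write@11
I3  is:13  ro:16  ex:18  wr:19  — RAW R5: wait I2 write@15
I4  is:20  ro:21  ex:23  wr:24  — struct: ADD busy until I3 writes@19
I5  is:25  ro:26  ex:28  wr:29  — struct: ADD busy until I4 writes@24
I6  is:26  ro:27  ex:35  wr:36
I7  is:37  ro:38  ex:46  wr:47  — struct: DIV busy until I6 writes@36
I8  is:38  ro:48  ex:49  wr:50  — RAW R1: wait I7 write@47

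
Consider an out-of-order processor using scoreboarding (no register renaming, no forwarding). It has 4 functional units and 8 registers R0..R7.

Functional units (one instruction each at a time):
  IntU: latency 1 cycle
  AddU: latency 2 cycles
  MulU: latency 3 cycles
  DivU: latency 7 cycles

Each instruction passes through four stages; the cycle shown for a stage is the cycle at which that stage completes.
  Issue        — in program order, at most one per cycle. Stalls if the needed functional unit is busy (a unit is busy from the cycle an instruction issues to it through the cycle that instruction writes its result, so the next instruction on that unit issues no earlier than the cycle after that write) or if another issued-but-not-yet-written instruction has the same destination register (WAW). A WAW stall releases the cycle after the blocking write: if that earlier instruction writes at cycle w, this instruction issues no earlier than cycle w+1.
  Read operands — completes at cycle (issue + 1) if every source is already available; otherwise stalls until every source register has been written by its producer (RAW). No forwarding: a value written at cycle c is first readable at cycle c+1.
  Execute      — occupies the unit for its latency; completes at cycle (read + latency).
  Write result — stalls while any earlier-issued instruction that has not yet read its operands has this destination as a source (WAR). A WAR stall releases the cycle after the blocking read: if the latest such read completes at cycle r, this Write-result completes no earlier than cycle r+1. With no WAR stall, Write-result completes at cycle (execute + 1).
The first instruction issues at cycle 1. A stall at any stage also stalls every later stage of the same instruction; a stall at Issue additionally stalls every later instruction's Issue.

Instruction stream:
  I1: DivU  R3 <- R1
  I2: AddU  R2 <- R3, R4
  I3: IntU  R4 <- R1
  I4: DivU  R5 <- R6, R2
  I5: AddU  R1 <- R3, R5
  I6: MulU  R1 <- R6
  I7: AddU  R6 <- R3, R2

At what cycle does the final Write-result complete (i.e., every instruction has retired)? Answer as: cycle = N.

cycle = 33

[I1] 1/2/9/10
[I2] 2/11/13/14  (RAW R3: wait I1 write@10)
[I3] 3/4/5/12  (WAR R4: wait I2 read@11)
[I4] 11/15/22/23  (struct: DivU busy until I1 writes@10; RAW R2: wait I2 write@14)
[I5] 15/24/26/27  (struct: AddU busy until I2 writes@14; RAW R5: wait I4 write@23)
[I6] 28/29/32/33  (WAW R1: wait I5 write@27)
[I7] 29/30/32/33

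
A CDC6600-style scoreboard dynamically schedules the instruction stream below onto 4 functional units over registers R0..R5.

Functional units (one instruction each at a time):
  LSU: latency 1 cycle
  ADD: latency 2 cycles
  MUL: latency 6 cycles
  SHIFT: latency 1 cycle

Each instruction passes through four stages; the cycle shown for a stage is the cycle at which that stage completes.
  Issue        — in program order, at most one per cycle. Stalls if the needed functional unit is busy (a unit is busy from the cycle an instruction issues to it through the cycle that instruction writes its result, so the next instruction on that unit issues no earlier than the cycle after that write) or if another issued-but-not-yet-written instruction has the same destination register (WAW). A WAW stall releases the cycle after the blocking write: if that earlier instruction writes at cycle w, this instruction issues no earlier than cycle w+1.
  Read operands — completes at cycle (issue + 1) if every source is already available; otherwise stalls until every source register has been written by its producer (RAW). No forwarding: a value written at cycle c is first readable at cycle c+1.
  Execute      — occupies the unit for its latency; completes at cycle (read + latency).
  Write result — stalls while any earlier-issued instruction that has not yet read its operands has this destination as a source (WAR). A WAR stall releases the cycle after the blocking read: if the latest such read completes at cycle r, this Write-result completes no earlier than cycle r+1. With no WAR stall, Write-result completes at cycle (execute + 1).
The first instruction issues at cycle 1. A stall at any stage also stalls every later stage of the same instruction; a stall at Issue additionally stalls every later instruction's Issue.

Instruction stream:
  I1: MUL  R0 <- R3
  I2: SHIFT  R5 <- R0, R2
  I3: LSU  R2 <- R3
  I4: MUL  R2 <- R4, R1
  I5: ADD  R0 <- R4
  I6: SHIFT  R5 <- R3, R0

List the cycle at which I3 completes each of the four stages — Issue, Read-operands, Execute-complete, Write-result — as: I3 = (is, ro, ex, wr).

I3 = (3, 4, 5, 11)

[1] I1 issues→MUL
[2] I1 reads; I2 issues→SHIFT
[3] I3 issues→LSU
[4] I3 reads
[5] I3 exec-done
[8] I1 exec-done
[9] I1 writes R0
[10] I2 reads
[11] I2 exec-done; I3 writes R2
[12] I2 writes R5; I4 issues→MUL
[13] I4 reads; I5 issues→ADD
[14] I5 reads; I6 issues→SHIFT
[16] I5 exec-done
[17] I5 writes R0
[18] I6 reads
[19] I4 exec-done; I6 exec-done
[20] I4 writes R2; I6 writes R5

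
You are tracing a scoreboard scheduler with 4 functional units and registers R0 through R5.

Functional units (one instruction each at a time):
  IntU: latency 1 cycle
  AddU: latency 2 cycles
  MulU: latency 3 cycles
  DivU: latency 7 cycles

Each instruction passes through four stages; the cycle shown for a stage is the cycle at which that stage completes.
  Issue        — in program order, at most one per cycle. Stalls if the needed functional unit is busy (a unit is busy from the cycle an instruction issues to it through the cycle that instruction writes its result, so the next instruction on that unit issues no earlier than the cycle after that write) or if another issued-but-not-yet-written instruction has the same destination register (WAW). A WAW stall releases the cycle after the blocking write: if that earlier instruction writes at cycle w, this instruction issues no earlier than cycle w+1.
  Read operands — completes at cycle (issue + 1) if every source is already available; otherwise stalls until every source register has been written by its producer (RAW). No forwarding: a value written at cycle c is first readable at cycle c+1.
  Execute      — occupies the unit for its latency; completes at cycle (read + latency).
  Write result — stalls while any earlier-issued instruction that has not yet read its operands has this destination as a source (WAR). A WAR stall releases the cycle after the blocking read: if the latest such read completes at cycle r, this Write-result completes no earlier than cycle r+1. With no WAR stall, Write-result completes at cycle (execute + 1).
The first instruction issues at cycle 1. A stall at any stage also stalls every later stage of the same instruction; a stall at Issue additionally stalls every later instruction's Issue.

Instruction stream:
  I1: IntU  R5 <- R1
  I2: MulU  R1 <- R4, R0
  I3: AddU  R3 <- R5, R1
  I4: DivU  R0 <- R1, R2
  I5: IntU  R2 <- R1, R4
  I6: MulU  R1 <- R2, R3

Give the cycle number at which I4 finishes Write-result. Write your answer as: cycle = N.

cycle = 16

1) issue 1, read 2, done 3, write 4
2) issue 2, read 3, done 6, write 7
3) issue 3, read 8, done 10, write 11  <RAW R1: wait I2 write@7>
4) issue 4, read 8, done 15, write 16  <RAW R1: wait I2 write@7>
5) issue 5, read 8, done 9, write 10  <RAW R1: wait I2 write@7>
6) issue 8, read 12, done 15, write 16  <struct: MulU busy until I2 writes@7 / RAW R3: wait I3 write@11>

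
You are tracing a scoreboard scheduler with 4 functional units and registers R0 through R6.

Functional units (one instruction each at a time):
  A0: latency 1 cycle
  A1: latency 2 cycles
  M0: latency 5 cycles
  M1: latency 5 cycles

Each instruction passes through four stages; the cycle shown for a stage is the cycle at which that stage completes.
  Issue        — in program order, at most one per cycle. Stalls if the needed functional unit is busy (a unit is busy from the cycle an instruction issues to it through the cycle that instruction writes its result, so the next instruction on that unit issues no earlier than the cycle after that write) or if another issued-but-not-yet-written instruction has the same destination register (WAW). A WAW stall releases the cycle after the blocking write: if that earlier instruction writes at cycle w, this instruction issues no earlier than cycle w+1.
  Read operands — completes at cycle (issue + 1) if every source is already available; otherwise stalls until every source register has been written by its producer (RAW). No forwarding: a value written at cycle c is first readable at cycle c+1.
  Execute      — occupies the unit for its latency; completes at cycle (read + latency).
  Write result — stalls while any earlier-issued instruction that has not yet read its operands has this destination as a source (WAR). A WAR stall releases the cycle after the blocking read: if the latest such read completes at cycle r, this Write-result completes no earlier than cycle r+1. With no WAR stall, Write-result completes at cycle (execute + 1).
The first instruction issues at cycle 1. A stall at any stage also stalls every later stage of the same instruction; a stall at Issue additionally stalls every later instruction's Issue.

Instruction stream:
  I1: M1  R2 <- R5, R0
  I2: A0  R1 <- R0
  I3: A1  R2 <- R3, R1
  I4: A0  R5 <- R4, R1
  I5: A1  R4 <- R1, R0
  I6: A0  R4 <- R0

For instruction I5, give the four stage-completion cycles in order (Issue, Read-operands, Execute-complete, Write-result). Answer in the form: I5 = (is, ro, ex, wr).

I5 = (14, 15, 17, 18)

cycle 1: I1 dispatched to M1
cycle 2: I1 operands ready · I2 dispatched to A0
cycle 3: I2 operands ready
cycle 4: I2 complete
cycle 5: R1←I2
cycle 7: I1 complete
cycle 8: R2←I1
cycle 9: I3 dispatched to A1
cycle 10: I3 operands ready · I4 dispatched to A0
cycle 11: I4 operands ready
cycle 12: I3 complete · I4 complete
cycle 13: R2←I3 · R5←I4
cycle 14: I5 dispatched to A1
cycle 15: I5 operands ready
cycle 17: I5 complete
cycle 18: R4←I5
cycle 19: I6 dispatched to A0
cycle 20: I6 operands ready
cycle 21: I6 complete
cycle 22: R4←I6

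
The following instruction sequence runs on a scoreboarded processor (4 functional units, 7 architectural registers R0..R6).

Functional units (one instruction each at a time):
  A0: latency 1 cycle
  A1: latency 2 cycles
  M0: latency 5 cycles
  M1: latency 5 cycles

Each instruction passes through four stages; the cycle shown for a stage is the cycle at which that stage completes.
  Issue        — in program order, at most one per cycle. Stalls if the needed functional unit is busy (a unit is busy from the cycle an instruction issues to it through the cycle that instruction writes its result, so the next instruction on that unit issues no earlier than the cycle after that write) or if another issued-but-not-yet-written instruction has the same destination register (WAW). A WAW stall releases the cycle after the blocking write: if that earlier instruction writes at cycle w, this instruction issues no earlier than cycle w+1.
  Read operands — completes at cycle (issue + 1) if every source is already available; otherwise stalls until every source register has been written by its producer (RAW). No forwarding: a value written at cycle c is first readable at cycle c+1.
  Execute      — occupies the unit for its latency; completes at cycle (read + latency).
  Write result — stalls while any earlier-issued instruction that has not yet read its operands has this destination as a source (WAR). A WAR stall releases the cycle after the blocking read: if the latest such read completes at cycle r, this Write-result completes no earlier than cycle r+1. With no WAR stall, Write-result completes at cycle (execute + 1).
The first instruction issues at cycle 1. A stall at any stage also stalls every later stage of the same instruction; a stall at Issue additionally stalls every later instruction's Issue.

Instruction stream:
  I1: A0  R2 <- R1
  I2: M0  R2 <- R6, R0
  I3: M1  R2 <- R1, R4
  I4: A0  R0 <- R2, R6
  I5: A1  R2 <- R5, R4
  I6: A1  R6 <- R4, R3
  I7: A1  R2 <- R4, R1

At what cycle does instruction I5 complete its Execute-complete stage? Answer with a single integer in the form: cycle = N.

cycle = 24

c1: I1→A0
c2: I1 RO
c3: I1 EX
c4: I1 WR R2
c5: I2→M0
c6: I2 RO
c11: I2 EX
c12: I2 WR R2
c13: I3→M1
c14: I3 RO; I4→A0
c19: I3 EX
c20: I3 WR R2
c21: I4 RO; I5→A1
c22: I4 EX; I5 RO
c23: I4 WR R0
c24: I5 EX
c25: I5 WR R2
c26: I6→A1
c27: I6 RO
c29: I6 EX
c30: I6 WR R6
c31: I7→A1
c32: I7 RO
c34: I7 EX
c35: I7 WR R2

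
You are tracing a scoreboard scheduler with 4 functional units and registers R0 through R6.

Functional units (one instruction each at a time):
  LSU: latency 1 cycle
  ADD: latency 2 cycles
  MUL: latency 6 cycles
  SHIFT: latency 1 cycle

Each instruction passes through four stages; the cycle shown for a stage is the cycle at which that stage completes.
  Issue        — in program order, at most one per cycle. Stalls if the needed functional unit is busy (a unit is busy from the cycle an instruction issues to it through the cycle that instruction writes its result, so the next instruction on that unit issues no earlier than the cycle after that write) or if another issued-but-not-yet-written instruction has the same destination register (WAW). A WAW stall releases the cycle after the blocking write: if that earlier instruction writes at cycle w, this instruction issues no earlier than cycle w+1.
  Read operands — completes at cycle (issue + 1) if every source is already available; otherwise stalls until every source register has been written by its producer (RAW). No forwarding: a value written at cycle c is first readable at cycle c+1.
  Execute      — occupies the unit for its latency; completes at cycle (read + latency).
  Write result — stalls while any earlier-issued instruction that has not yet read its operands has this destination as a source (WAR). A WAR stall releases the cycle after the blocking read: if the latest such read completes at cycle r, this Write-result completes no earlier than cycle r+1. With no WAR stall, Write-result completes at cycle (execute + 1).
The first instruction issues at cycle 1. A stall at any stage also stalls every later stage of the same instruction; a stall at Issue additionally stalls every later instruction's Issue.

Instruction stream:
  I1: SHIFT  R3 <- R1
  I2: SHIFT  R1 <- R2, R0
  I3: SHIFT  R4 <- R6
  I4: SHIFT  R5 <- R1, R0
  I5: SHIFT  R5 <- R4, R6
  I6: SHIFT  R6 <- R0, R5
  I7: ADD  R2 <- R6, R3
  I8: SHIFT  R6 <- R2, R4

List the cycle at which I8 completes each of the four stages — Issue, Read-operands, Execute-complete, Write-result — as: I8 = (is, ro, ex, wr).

I1  is:1  ro:2  ex:3  wr:4
I2  is:5  ro:6  ex:7  wr:8  — struct: SHIFT busy until I1 writes@4
I3  is:9  ro:10  ex:11  wr:12  — struct: SHIFT busy until I2 writes@8
I4  is:13  ro:14  ex:15  wr:16  — struct: SHIFT busy until I3 writes@12
I5  is:17  ro:18  ex:19  wr:20  — struct: SHIFT busy until I4 writes@16
I6  is:21  ro:22  ex:23  wr:24  — struct: SHIFT busy until I5 writes@20
I7  is:22  ro:25  ex:27  wr:28  — RAW R6: wait I6 write@24
I8  is:25  ro:29  ex:30  wr:31  — struct: SHIFT busy until I6 writes@24, RAW R2: wait I7 write@28

I8 = (25, 29, 30, 31)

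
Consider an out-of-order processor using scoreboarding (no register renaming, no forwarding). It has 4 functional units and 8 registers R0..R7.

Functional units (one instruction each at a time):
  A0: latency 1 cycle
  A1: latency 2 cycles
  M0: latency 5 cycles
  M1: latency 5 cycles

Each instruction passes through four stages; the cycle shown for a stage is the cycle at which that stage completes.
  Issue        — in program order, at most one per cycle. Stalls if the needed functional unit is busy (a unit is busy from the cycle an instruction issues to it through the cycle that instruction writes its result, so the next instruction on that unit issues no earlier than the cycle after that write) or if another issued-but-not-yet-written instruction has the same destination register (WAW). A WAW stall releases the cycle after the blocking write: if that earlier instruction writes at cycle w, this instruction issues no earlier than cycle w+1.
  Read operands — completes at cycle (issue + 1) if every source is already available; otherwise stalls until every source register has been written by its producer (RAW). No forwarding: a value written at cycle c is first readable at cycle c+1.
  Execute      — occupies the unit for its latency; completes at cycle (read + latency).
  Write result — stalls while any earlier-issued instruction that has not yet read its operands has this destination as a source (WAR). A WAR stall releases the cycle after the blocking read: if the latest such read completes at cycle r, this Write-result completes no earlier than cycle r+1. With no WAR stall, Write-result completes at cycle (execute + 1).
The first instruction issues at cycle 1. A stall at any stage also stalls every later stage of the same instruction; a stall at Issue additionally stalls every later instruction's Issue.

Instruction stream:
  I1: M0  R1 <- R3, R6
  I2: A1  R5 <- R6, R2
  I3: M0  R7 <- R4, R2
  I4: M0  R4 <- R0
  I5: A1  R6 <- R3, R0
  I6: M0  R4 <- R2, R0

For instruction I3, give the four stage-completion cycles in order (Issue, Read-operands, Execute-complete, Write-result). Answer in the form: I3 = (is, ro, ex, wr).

[I1] 1/2/7/8
[I2] 2/3/5/6
[I3] 9/10/15/16  (struct: M0 busy until I1 writes@8)
[I4] 17/18/23/24  (struct: M0 busy until I3 writes@16)
[I5] 18/19/21/22
[I6] 25/26/31/32  (struct: M0 busy until I4 writes@24)

I3 = (9, 10, 15, 16)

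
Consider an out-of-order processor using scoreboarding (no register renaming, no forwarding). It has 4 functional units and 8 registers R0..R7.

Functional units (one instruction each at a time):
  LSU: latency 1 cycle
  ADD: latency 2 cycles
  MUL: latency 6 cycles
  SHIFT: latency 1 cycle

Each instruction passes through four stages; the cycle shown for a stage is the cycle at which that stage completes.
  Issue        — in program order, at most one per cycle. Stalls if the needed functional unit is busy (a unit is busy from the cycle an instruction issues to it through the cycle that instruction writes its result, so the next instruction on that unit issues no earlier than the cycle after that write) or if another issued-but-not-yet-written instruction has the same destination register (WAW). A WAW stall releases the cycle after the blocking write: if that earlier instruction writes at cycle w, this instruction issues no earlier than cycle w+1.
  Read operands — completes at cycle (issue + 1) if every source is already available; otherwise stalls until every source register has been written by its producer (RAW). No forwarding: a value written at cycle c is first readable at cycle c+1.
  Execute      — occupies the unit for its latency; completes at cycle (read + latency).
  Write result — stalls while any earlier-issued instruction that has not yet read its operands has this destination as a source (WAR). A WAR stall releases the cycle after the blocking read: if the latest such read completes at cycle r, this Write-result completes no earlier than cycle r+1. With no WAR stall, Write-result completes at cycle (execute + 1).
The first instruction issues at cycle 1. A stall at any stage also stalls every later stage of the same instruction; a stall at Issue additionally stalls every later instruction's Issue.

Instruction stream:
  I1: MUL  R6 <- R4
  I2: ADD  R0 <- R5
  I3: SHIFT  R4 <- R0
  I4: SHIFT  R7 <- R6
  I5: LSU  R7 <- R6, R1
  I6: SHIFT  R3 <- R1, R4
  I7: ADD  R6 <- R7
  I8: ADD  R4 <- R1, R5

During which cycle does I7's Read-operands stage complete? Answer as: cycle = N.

[1] issue I1 (MUL)
[2] I1 read-ops, issue I2 (ADD)
[3] I2 read-ops, issue I3 (SHIFT)
[5] I2 finished on ADD
[6] I2→R0
[7] I3 read-ops
[8] I1 finished on MUL, I3 finished on SHIFT
[9] I1→R6, I3→R4
[10] issue I4 (SHIFT)
[11] I4 read-ops
[12] I4 finished on SHIFT
[13] I4→R7
[14] issue I5 (LSU)
[15] I5 read-ops, issue I6 (SHIFT)
[16] I5 finished on LSU, I6 read-ops, issue I7 (ADD)
[17] I5→R7, I6 finished on SHIFT
[18] I6→R3, I7 read-ops
[20] I7 finished on ADD
[21] I7→R6
[22] issue I8 (ADD)
[23] I8 read-ops
[25] I8 finished on ADD
[26] I8→R4

cycle = 18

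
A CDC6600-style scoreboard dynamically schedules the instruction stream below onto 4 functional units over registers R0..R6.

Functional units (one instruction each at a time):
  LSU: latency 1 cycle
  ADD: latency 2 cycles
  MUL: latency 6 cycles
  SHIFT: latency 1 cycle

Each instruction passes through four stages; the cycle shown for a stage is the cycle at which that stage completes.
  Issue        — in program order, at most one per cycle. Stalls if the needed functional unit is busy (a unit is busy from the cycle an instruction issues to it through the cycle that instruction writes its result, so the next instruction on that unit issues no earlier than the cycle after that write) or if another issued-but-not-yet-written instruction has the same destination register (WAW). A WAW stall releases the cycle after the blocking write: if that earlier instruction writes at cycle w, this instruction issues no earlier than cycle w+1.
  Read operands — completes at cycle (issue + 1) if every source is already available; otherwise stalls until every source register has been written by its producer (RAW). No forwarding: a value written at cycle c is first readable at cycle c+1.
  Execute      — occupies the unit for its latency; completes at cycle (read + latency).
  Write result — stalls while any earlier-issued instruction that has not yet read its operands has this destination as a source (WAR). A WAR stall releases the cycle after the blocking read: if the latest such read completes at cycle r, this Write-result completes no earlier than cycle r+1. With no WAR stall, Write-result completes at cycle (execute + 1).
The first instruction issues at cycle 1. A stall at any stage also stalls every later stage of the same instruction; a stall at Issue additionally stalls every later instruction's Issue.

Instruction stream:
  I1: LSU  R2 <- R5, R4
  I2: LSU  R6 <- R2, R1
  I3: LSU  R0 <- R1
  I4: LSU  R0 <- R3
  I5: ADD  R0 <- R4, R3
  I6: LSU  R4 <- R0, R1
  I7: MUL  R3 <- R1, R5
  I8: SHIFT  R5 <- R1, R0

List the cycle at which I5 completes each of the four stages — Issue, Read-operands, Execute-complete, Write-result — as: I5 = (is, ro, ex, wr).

I5 = (17, 18, 20, 21)

I1 -> (1, 2, 3, 4)
I2 -> (5, 6, 7, 8)  // struct: LSU busy until I1 writes@4
I3 -> (9, 10, 11, 12)  // struct: LSU busy until I2 writes@8
I4 -> (13, 14, 15, 16)  // struct: LSU busy until I3 writes@12
I5 -> (17, 18, 20, 21)  // WAW R0: wait I4 write@16
I6 -> (18, 22, 23, 24)  // RAW R0: wait I5 write@21
I7 -> (19, 20, 26, 27)
I8 -> (20, 22, 23, 24)  // RAW R0: wait I5 write@21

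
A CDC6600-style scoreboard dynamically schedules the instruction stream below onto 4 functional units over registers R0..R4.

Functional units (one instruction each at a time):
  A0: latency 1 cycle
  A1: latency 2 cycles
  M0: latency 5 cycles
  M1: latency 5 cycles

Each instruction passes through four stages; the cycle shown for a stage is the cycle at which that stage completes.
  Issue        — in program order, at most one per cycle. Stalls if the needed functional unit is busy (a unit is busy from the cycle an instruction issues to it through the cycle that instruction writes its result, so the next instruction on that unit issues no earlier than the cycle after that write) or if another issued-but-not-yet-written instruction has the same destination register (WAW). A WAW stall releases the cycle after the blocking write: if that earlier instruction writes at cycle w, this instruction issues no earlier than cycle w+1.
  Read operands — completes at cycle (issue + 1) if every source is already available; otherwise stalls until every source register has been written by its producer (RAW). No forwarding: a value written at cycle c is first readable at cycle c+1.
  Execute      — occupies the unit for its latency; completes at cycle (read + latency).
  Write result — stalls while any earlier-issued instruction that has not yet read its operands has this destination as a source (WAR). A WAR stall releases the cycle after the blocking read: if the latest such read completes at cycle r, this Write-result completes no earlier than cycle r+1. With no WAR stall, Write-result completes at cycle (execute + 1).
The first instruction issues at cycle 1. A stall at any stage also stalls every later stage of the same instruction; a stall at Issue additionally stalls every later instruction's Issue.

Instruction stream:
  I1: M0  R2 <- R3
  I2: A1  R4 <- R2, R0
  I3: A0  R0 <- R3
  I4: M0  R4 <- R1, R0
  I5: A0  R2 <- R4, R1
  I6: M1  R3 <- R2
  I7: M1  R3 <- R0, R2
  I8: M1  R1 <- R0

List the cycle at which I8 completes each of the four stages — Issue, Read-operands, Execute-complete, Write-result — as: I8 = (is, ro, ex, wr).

I8 = (39, 40, 45, 46)

[I1] 1/2/7/8
[I2] 2/9/11/12  (RAW R2: wait I1 write@8)
[I3] 3/4/5/10  (WAR R0: wait I2 read@9)
[I4] 13/14/19/20  (WAW R4: wait I2 write@12)
[I5] 14/21/22/23  (RAW R4: wait I4 write@20)
[I6] 15/24/29/30  (RAW R2: wait I5 write@23)
[I7] 31/32/37/38  (struct: M1 busy until I6 writes@30)
[I8] 39/40/45/46  (struct: M1 busy until I7 writes@38)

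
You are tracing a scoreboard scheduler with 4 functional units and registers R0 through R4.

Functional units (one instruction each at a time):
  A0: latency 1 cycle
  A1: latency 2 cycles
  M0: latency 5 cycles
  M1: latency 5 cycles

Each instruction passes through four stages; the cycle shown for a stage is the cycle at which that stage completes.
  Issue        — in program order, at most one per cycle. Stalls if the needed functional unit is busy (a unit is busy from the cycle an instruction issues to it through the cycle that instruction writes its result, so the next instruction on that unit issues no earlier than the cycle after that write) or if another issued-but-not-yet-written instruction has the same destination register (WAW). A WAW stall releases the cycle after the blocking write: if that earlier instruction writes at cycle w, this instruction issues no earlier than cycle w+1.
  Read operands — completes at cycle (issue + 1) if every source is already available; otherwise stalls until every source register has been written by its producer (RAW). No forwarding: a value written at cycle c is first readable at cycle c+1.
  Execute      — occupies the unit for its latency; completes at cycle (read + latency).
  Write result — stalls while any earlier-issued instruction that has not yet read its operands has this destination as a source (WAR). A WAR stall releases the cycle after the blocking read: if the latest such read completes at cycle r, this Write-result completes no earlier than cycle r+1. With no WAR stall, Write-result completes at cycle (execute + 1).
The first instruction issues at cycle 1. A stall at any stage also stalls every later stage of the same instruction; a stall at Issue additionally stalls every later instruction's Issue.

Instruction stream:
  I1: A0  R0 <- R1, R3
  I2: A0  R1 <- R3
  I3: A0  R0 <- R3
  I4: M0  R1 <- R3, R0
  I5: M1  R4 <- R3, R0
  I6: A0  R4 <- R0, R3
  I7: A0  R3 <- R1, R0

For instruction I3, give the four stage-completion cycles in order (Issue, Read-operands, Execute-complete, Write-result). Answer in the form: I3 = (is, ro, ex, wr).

I3 = (9, 10, 11, 12)

I1 -> (1, 2, 3, 4)
I2 -> (5, 6, 7, 8)  // struct: A0 busy until I1 writes@4
I3 -> (9, 10, 11, 12)  // struct: A0 busy until I2 writes@8
I4 -> (10, 13, 18, 19)  // RAW R0: wait I3 write@12
I5 -> (11, 13, 18, 19)  // RAW R0: wait I3 write@12
I6 -> (20, 21, 22, 23)  // WAW R4: wait I5 write@19
I7 -> (24, 25, 26, 27)  // struct: A0 busy until I6 writes@23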